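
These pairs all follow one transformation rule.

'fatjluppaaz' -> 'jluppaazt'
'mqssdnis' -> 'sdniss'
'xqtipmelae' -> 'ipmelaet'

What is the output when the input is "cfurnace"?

rnaceu

Each output is the input with this applied: delete the first 2 characters, then move the first character to the end.
"cfurnace" → "urnace" → "rnaceu".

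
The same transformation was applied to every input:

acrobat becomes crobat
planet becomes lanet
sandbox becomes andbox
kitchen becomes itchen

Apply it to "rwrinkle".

Each output is the input with this applied: delete the first character.
Applying that to "rwrinkle" gives "wrinkle".

wrinkle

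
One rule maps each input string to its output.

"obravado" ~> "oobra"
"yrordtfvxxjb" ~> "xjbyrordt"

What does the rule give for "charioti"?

The pattern: swap the front and back halves of the string, then delete the first 3 characters.
"charioti" → "iotichar" → "ichar".

ichar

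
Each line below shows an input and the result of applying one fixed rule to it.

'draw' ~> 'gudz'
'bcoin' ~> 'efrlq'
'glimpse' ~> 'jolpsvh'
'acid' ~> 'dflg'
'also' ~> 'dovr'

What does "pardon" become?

Rule — shift every letter 3 places forward in the alphabet (wrapping around).
So "pardon" becomes "sdugrq".

sdugrq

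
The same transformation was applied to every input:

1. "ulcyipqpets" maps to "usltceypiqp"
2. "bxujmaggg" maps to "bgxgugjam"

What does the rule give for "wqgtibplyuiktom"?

wmqogttkiibupyl

Rule — take characters alternately from the front and the back (1st, last, 2nd, 2nd-last, ...).
On "wqgtibplyuiktom" that produces "wmqogttkiibupyl".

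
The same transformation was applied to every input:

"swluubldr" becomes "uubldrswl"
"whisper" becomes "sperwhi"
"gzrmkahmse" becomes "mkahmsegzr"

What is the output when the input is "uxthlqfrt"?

hlqfrtuxt

The rule is to move the first 3 characters to the end (rotate left by 3).
Doing the same to "uxthlqfrt": "hlqfrtuxt".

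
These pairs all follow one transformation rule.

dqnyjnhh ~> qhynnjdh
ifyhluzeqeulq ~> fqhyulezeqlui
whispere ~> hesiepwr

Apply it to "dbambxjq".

Each output is the input with this applied: swap the first and last characters, then swap each adjacent pair of characters (1↔2, 3↔4, ...).
Applying both steps to "dbambxjq": "qbambxjd", then "bqmaxbdj".

bqmaxbdj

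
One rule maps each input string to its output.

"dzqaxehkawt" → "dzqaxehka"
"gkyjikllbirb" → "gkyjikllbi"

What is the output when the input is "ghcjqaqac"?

ghcjqaq

Each output is the input with this applied: delete the last 2 characters.
"ghcjqaqac" → "ghcjqaq".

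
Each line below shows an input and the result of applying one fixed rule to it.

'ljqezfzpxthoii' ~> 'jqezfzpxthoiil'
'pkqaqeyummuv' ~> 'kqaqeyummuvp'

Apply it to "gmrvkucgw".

In each case the input is transformed by: move the first character to the end.
Applying that to "gmrvkucgw" gives "mrvkucgwg".

mrvkucgwg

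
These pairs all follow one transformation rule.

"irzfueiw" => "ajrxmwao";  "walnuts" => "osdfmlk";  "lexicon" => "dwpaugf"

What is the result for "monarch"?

The rule is to shift every letter 8 places backward in the alphabet (wrapping around).
"monarch" → "egfsjuz".

egfsjuz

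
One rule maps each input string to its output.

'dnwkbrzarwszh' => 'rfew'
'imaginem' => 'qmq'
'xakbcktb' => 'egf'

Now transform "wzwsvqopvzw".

dzta

Each output is the input with this applied: keep one character in every 3, starting at position 2 (positions 2nd, 5th, 8th, ...), then shift every letter 4 places forward in the alphabet (wrapping around).
Applying both steps to "wzwsvqopvzw": "zvpw", then "dzta".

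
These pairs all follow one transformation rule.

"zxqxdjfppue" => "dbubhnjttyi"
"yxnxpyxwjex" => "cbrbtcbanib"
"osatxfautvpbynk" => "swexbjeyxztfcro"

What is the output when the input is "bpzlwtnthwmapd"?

The pattern: shift every letter 4 places forward in the alphabet (wrapping around).
On "bpzlwtnthwmapd" that produces "ftdpaxrxlaqeth".

ftdpaxrxlaqeth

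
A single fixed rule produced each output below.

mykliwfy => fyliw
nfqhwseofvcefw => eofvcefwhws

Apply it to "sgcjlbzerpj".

Rule — delete the first 3 characters, then move the first 3 characters to the end (rotate left by 3).
For "sgcjlbzerpj" the result is "zerpjjlb".
(Check on "nfqhwseofvcefw": → "hwseofvcefw" → "eofvcefwhws" ✓)

zerpjjlb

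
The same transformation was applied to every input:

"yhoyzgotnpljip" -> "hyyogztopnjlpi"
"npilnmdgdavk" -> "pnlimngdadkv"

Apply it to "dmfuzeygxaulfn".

The pattern: swap each adjacent pair of characters (1↔2, 3↔4, ...).
So "dmfuzeygxaulfn" becomes "mdufezgyaxlunf".

mdufezgyaxlunf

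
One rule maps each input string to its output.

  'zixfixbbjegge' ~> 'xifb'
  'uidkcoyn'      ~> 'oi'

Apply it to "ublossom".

sm

In each case the input is transformed by: sort the characters into reverse alphabetical order, then keep one character in every 3, starting at position 3 (positions 3rd, 6th, 9th, ...).
So "ublossom" becomes "sm".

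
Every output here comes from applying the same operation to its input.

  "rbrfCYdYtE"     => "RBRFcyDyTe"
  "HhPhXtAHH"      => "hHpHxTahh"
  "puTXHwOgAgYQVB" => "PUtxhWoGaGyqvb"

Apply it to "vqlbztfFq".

In each case the input is transformed by: flip the case of every letter.
For "vqlbztfFq" the result is "VQLBZTFfQ".

VQLBZTFfQ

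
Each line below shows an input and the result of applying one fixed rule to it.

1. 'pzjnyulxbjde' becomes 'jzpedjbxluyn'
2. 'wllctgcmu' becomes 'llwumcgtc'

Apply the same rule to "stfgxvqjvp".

Rule — reverse the string, then move the last 3 characters to the front (rotate right by 3).
On "stfgxvqjvp": the first step gives "pvjqvxgfts", and the second then gives "ftspvjqvxg".

ftspvjqvxg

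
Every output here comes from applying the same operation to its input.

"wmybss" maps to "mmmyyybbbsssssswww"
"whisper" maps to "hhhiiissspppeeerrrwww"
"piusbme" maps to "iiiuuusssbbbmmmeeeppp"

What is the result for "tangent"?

aaannngggeeennntttttt

The pattern: move the first character to the end, then repeat every character 3 times.
Doing the same to "tangent": "aaannngggeeennntttttt".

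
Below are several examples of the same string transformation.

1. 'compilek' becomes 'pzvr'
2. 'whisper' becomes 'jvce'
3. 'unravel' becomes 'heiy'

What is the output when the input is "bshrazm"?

Looking at the pairs, the operation is to keep every other character starting from the first (positions 1st, 3rd, 5th, ...), then shift every letter 13 places forward in the alphabet (wrapping around) — i.e. ROT13.
Starting from "bshrazm": after the first operation, "bham"; after the second, "ounz".

ounz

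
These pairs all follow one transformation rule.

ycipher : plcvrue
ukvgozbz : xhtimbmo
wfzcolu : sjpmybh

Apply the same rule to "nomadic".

The pattern: swap each adjacent pair of characters (1↔2, 3↔4, ...), then shift every letter 13 places forward in the alphabet (wrapping around) — i.e. ROT13.
Working it through for "nomadic": intermediate "onamidc", final "banzvqp".
(Check on "ukvgozbz": → "kugvzozb" → "xhtimbmo" ✓)

banzvqp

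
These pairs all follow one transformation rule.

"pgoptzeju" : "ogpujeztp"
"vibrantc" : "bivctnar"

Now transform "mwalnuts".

The rule is to reverse the string, then move the last 3 characters to the front (rotate right by 3).
For "mwalnuts" the result is "awmstunl".
(Check on "pgoptzeju": → "ujeztpogp" → "ogpujeztp" ✓)

awmstunl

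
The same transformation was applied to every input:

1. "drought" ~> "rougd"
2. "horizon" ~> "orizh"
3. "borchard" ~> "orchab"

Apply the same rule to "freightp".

reighf

Looking at the pairs, the operation is to delete the last 2 characters, then move the first character to the end.
On "freightp": the first step gives "freigh", and the second then gives "reighf".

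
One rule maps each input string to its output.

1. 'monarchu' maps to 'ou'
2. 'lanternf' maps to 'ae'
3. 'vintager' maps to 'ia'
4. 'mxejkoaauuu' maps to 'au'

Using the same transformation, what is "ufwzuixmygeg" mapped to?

The pattern: keep one character in every 3, starting at position 2 (positions 2nd, 5th, 8th, ...), then keep only the vowels.
"ufwzuixmygeg" → "ue".

ue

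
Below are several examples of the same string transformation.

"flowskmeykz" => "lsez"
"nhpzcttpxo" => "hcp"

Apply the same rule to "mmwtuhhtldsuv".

muts

In each case the input is transformed by: keep one character in every 3, starting at position 2 (positions 2nd, 5th, 8th, ...).
For "mmwtuhhtldsuv" the result is "muts".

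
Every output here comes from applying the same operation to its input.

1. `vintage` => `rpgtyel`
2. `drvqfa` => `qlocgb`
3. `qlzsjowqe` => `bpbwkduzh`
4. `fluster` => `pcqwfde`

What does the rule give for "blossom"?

Rule — move the last 2 characters to the front (rotate right by 2), then shift every letter 11 places forward in the alphabet (wrapping around).
Applying that to "blossom" gives "zxmwzdd".

zxmwzdd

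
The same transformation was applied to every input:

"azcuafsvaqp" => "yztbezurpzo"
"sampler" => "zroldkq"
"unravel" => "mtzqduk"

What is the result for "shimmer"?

grlhdlq

The pattern: swap each adjacent pair of characters (1↔2, 3↔4, ...), then shift every letter 1 place backward in the alphabet (wrapping around).
Applying both steps to "shimmer": "hsmiemr", then "grlhdlq".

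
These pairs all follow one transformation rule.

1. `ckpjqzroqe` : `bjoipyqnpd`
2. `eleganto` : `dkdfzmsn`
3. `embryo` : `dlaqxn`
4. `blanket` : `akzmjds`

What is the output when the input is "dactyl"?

czbsxk

The transformation: shift every letter 1 place backward in the alphabet (wrapping around).
For "dactyl" the result is "czbsxk".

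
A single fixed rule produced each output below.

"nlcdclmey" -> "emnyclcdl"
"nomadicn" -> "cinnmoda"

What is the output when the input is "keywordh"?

drkhyeow

Rule — move the last 3 characters to the front (rotate right by 3), then swap each adjacent pair of characters (1↔2, 3↔4, ...).
For "keywordh", step one produces "rdhkeywo"; step two turns that into "drkhyeow".
(Check on "nomadicn": → "icnnomad" → "cinnmoda" ✓)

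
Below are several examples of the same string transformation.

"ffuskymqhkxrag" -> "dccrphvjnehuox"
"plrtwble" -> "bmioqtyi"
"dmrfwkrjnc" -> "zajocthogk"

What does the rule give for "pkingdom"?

The transformation: move the last character to the front, then shift every letter 3 places backward in the alphabet (wrapping around).
Working it through for "pkingdom": intermediate "mpkingdo", final "jmhfkdal".
(Check on "dmrfwkrjnc": → "cdmrfwkrjn" → "zajocthogk" ✓)

jmhfkdal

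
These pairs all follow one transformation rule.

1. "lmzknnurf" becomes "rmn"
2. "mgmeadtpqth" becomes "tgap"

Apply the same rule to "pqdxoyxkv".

kqo

Rule — move the last 2 characters to the front (rotate right by 2), then keep one character in every 3, starting at position 1 (positions 1st, 4th, 7th, ...).
On "pqdxoyxkv" that produces "kqo".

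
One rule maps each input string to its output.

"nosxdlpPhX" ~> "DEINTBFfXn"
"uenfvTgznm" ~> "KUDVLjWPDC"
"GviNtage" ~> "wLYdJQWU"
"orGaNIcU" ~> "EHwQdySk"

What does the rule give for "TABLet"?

jqrbUJ

The rule is to flip the case of every letter, then shift every letter 10 places backward in the alphabet (wrapping around).
For "TABLet" the result is "jqrbUJ".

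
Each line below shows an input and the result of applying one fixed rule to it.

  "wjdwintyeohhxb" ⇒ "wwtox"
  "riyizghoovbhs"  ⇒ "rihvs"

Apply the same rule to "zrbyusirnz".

zyiz

What's happening: keep one character in every 3, starting at position 1 (positions 1st, 4th, 7th, ...).
For "zrbyusirnz" the result is "zyiz".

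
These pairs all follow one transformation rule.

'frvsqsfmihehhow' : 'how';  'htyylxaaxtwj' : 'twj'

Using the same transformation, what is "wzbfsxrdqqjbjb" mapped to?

Rule — keep only the last 3 characters.
Doing the same to "wzbfsxrdqqjbjb": "bjb".

bjb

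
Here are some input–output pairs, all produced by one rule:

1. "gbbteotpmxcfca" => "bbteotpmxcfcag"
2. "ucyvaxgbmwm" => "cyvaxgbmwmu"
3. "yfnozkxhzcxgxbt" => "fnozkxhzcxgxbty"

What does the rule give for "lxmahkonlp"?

What's happening: move the first character to the end.
"lxmahkonlp" → "xmahkonlpl".

xmahkonlpl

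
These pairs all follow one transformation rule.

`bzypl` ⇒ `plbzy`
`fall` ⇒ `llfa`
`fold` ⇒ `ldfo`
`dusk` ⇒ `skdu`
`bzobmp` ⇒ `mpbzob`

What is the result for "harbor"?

orharb

What's happening: move the last 2 characters to the front (rotate right by 2).
Applying that to "harbor" gives "orharb".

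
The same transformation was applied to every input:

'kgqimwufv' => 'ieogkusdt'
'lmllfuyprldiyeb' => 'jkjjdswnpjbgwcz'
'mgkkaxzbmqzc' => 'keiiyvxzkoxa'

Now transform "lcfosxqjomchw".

jadmqvohmkafu

In each case the input is transformed by: shift every letter 2 places backward in the alphabet (wrapping around).
Doing the same to "lcfosxqjomchw": "jadmqvohmkafu".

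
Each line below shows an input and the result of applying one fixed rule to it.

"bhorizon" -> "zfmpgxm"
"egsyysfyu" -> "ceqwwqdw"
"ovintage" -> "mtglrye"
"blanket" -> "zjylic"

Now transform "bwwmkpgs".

Looking at the pairs, the operation is to shift every letter 2 places backward in the alphabet (wrapping around), then delete the last character.
"bwwmkpgs" → "zuukineq" → "zuukine".

zuukine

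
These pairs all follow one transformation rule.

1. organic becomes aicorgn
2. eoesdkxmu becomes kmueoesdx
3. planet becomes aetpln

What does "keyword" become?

wrdkeyo

Looking at the pairs, the operation is to move the last 3 characters to the front (rotate right by 3), then swap the first and last characters.
For "keyword", step one produces "ordkeyw"; step two turns that into "wrdkeyo".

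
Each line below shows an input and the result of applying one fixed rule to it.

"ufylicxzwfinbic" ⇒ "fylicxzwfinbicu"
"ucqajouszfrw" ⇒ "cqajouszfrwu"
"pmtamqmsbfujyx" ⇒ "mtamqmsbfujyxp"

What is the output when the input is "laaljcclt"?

Rule — move the first character to the end.
Doing the same to "laaljcclt": "aaljccltl".

aaljccltl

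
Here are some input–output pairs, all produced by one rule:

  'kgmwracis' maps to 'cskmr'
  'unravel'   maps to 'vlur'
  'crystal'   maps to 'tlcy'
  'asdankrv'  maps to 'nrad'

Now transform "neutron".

The rule is to keep every other character starting from the first (positions 1st, 3rd, 5th, ...), then move the last 2 characters to the front (rotate right by 2).
Working it through for "neutron": intermediate "nurn", final "rnnu".

rnnu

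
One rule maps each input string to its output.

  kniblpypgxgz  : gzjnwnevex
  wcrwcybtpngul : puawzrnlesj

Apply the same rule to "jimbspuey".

kzqnscw

The rule is to shift every letter 2 places backward in the alphabet (wrapping around), then delete the first 2 characters.
For "jimbspuey", step one produces "hgkzqnscw"; step two turns that into "kzqnscw".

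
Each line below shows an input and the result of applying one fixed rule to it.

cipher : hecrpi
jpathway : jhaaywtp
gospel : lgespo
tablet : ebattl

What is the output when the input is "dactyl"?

What's happening: sort the characters into reverse alphabetical order, then swap the front and back halves of the string.
For "dactyl", step one produces "ytldca"; step two turns that into "dcaytl".
(Check on "jpathway": → "ywtpjhaa" → "jhaaywtp" ✓)

dcaytl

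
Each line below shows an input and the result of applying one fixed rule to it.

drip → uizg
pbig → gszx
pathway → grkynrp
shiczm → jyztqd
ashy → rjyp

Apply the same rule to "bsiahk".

Rule — shift every letter 9 places backward in the alphabet (wrapping around).
Doing the same to "bsiahk": "sjzryb".

sjzryb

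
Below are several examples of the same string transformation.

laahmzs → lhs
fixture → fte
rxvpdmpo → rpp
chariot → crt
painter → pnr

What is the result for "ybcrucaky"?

yra

The rule is to keep one character in every 3, starting at position 1 (positions 1st, 4th, 7th, ...).
"ybcrucaky" → "yra".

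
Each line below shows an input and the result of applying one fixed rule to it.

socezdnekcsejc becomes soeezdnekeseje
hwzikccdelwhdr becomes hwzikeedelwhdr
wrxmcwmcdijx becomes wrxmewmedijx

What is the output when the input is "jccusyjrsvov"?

jeeusyjrsvov

The rule is to replace every "c" with "e".
On "jccusyjrsvov" that produces "jeeusyjrsvov".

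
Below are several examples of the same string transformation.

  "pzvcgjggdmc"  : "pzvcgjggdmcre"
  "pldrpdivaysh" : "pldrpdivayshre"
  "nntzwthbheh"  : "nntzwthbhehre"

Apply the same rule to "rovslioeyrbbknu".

What's happening: append "re".
For "rovslioeyrbbknu" the result is "rovslioeyrbbknure".

rovslioeyrbbknure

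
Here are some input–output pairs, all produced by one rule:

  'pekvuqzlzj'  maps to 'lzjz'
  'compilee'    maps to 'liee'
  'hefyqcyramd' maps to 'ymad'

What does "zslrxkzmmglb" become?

gmbl

Rule — swap each adjacent pair of characters (1↔2, 3↔4, ...), then keep only the last 4 characters.
Starting from "zslrxkzmmglb": after the first operation, "szrlkxmzgmbl"; after the second, "gmbl".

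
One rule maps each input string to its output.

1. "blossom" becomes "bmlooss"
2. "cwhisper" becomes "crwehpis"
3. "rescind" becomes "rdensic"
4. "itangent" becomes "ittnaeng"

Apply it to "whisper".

Rule — take characters alternately from the front and the back (1st, last, 2nd, 2nd-last, ...).
For "whisper" the result is "wrheips".

wrheips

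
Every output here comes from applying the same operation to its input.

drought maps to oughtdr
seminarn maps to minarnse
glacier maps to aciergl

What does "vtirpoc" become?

irpocvt

Each output is the input with this applied: move the first 2 characters to the end (rotate left by 2).
"vtirpoc" → "irpocvt".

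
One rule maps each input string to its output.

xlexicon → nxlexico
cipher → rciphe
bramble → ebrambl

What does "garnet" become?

The transformation: move the last character to the front.
Doing the same to "garnet": "tgarne".

tgarne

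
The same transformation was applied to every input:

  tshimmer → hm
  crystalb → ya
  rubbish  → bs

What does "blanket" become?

ae

Rule — keep one character in every 3, starting at position 3 (positions 3rd, 6th, 9th, ...).
Doing the same to "blanket": "ae".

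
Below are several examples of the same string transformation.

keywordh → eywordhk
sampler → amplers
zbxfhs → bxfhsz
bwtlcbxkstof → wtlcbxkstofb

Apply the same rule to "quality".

In each case the input is transformed by: move the first character to the end.
"quality" → "ualityq".

ualityq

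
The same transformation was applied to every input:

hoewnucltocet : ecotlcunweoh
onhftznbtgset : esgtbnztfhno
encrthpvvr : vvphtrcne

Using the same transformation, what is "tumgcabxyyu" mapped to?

Rule — delete the last character, then reverse the string.
On "tumgcabxyyu": the first step gives "tumgcabxyy", and the second then gives "yyxbacgmut".

yyxbacgmut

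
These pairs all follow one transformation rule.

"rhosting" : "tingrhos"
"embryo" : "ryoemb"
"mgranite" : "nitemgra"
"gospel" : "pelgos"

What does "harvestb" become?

Looking at the pairs, the operation is to swap the front and back halves of the string.
Applying that to "harvestb" gives "estbharv".

estbharv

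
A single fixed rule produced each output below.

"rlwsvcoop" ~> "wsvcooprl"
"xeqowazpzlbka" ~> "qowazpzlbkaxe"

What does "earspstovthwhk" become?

rspstovthwhkea

Each output is the input with this applied: move the first 2 characters to the end (rotate left by 2).
"earspstovthwhk" → "rspstovthwhkea".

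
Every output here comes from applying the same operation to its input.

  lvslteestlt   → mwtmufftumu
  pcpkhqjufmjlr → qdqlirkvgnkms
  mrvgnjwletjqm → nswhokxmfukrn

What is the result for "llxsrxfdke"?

mmytsygelf

Each output is the input with this applied: shift every letter 1 place forward in the alphabet (wrapping around).
Applying that to "llxsrxfdke" gives "mmytsygelf".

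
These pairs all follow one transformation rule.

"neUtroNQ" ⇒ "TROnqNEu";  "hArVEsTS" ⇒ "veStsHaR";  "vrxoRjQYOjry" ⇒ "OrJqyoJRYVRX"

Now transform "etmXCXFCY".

xcxfcyETM

The rule is to move the first 3 characters to the end (rotate left by 3), then flip the case of every letter.
For "etmXCXFCY", step one produces "XCXFCYetm"; step two turns that into "xcxfcyETM".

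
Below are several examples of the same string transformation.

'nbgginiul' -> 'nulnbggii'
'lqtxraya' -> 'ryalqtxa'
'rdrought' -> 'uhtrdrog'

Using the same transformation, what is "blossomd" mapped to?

The transformation: move the last 3 characters to the front (rotate right by 3), then swap the first and last characters.
Working it through for "blossomd": intermediate "omdbloss", final "smdbloso".

smdbloso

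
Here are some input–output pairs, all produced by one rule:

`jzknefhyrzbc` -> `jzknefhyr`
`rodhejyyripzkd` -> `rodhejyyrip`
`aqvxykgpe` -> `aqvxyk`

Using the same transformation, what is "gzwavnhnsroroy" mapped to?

gzwavnhnsro

The rule is to delete the last 3 characters.
For "gzwavnhnsroroy" the result is "gzwavnhnsro".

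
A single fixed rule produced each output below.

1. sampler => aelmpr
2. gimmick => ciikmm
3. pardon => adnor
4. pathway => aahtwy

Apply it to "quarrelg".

aeglrru

What's happening: delete the first character, then sort the characters into alphabetical order.
Applying both steps to "quarrelg": "uarrelg", then "aeglrru".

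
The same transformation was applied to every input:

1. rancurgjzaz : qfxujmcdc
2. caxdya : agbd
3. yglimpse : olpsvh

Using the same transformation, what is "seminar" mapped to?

plqdu

Rule — shift every letter 3 places forward in the alphabet (wrapping around), then delete the first 2 characters.
"seminar" → "vhplqdu" → "plqdu".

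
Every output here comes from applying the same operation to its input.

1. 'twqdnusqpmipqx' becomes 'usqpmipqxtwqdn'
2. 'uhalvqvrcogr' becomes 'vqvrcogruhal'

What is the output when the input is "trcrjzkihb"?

rjzkihbtrc

In each case the input is transformed by: move the last 2 characters to the front (rotate right by 2), then swap the front and back halves of the string.
On "trcrjzkihb": the first step gives "hbtrcrjzki", and the second then gives "rjzkihbtrc".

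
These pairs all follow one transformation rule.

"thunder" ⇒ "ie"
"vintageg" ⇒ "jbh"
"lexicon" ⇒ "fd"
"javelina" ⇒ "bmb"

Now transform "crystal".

In each case the input is transformed by: shift every letter 1 place forward in the alphabet (wrapping around), then keep one character in every 3, starting at position 2 (positions 2nd, 5th, 8th, ...).
Starting from "crystal": after the first operation, "dsztubm"; after the second, "su".

su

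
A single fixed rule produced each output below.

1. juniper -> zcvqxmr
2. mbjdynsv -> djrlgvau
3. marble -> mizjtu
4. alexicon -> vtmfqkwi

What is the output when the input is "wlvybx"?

Each output is the input with this applied: swap the first and last characters, then shift every letter 8 places forward in the alphabet (wrapping around).
On "wlvybx" that produces "ftdgje".
(Check on "alexicon": → "nlexicoa" → "vtmfqkwi" ✓)

ftdgje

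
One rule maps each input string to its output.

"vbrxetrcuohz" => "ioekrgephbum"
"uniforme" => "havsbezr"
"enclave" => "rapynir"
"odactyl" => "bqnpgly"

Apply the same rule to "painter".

Each output is the input with this applied: shift every letter 13 places forward in the alphabet (wrapping around) — i.e. ROT13.
For "painter" the result is "cnvagre".

cnvagre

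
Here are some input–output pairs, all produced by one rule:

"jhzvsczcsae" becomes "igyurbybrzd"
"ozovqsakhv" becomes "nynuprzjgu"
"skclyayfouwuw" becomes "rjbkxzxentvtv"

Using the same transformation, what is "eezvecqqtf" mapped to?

ddyudbppse

Rule — shift every letter 1 place backward in the alphabet (wrapping around).
On "eezvecqqtf" that produces "ddyudbppse".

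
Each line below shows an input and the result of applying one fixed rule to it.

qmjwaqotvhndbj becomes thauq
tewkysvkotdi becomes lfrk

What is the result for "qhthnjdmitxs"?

oute

Each output is the input with this applied: shift every letter 7 places forward in the alphabet (wrapping around), then keep one character in every 3, starting at position 2 (positions 2nd, 5th, 8th, ...).
Applying both steps to "qhthnjdmitxs": "xoaouqktpaez", then "oute".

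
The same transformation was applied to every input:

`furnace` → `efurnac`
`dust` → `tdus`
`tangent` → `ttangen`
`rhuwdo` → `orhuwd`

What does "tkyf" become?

The transformation: move the last character to the front.
Doing the same to "tkyf": "ftky".

ftky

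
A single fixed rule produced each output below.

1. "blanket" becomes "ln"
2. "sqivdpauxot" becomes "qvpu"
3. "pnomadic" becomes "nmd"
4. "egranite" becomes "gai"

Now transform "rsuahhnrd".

sah

Looking at the pairs, the operation is to delete the last 2 characters, then keep every other character starting from the second (positions 2nd, 4th, 6th, ...).
"rsuahhnrd" → "rsuahhn" → "sah".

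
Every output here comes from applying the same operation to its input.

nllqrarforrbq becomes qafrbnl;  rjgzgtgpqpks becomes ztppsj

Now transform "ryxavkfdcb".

akdby

Rule — move the first 3 characters to the end (rotate left by 3), then keep every other character starting from the first (positions 1st, 3rd, 5th, ...).
Starting from "ryxavkfdcb": after the first operation, "avkfdcbryx"; after the second, "akdby".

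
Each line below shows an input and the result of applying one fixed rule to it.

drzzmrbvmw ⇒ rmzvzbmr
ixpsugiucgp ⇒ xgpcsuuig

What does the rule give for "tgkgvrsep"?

What's happening: take characters alternately from the front and the back (1st, last, 2nd, 2nd-last, ...), then delete the first 2 characters.
On "tgkgvrsep": the first step gives "tpgeksgrv", and the second then gives "geksgrv".

geksgrv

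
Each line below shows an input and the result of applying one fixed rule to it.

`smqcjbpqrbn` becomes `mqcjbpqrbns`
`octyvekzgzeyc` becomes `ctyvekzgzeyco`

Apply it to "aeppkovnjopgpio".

Rule — move the first character to the end.
"aeppkovnjopgpio" → "eppkovnjopgpioa".

eppkovnjopgpioa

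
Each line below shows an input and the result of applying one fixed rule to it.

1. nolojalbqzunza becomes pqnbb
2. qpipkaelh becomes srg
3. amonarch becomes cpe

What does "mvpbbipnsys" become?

The transformation: shift every letter 2 places forward in the alphabet (wrapping around), then keep one character in every 3, starting at position 1 (positions 1st, 4th, 7th, ...).
Working it through for "mvpbbipnsys": intermediate "oxrddkrpuau", final "odra".

odra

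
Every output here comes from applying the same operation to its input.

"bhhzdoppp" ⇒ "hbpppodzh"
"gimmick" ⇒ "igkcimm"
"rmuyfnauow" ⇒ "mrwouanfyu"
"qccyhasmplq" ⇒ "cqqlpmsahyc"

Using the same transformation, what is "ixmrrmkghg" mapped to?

The rule is to move the first 2 characters to the end (rotate left by 2), then reverse the string.
Doing the same to "ixmrrmkghg": "xighgkmrrm".

xighgkmrrm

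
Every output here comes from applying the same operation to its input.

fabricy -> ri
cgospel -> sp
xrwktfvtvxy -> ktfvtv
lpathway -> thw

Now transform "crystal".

st

In each case the input is transformed by: delete the last 2 characters, then delete the first 3 characters.
"crystal" → "st".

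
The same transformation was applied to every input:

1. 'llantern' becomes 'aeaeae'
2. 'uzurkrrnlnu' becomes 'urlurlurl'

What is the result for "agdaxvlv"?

The rule is to keep one character in every 3, starting at position 3 (positions 3rd, 6th, 9th, ...), then write the whole string 3 times in a row.
Applying that to "agdaxvlv" gives "dvdvdv".

dvdvdv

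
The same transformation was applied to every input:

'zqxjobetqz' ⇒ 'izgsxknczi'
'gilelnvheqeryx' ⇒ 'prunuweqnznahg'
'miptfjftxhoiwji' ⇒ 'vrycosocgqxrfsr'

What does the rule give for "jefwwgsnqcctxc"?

The rule is to shift every letter 9 places forward in the alphabet (wrapping around).
Doing the same to "jefwwgsnqcctxc": "snoffpbwzllcgl".

snoffpbwzllcgl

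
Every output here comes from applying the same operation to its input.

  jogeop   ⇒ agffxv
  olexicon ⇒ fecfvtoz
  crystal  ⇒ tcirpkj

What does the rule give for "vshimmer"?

mijvydzd

Looking at the pairs, the operation is to shift every letter 9 places backward in the alphabet (wrapping around), then take characters alternately from the front and the back (1st, last, 2nd, 2nd-last, ...).
"vshimmer" → "mjyzddvi" → "mijvydzd".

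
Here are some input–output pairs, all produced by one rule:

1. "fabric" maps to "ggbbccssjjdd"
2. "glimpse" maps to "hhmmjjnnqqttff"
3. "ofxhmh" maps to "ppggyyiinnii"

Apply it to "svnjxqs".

ttwwookkyyrrtt

Rule — double every character, then shift every letter 1 place forward in the alphabet (wrapping around).
Working it through for "svnjxqs": intermediate "ssvvnnjjxxqqss", final "ttwwookkyyrrtt".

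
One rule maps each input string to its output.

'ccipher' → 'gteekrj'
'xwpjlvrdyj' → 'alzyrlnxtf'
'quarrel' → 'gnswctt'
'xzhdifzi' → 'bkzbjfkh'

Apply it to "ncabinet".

gvpecdkp

The pattern: move the last 2 characters to the front (rotate right by 2), then shift every letter 2 places forward in the alphabet (wrapping around).
Starting from "ncabinet": after the first operation, "etncabin"; after the second, "gvpecdkp".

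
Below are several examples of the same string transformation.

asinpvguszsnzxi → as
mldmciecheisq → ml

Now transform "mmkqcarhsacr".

Each output is the input with this applied: keep only the first 2 characters.
"mmkqcarhsacr" → "mm".

mm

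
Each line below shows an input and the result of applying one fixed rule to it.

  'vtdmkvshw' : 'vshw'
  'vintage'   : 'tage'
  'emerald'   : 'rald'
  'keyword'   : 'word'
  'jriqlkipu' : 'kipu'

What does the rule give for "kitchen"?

In each case the input is transformed by: keep only the last 4 characters.
For "kitchen" the result is "chen".

chen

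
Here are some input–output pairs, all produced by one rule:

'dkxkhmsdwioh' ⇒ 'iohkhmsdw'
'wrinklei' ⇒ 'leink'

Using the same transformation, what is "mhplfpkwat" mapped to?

watlfpk

Looking at the pairs, the operation is to delete the first 3 characters, then move the last 3 characters to the front (rotate right by 3).
On "mhplfpkwat": the first step gives "lfpkwat", and the second then gives "watlfpk".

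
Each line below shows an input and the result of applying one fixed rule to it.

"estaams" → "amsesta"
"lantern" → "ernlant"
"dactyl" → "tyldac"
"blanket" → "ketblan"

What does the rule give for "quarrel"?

The pattern: move the last 3 characters to the front (rotate right by 3).
Applying that to "quarrel" gives "relquar".

relquar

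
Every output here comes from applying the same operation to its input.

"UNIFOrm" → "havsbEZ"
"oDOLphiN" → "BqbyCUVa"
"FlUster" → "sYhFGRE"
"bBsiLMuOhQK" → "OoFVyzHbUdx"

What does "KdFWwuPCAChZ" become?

xQsjJHcpnpUm

What's happening: shift every letter 13 places forward in the alphabet (wrapping around) — i.e. ROT13, then flip the case of every letter.
On "KdFWwuPCAChZ": the first step gives "XqSJjhCPNPuM", and the second then gives "xQsjJHcpnpUm".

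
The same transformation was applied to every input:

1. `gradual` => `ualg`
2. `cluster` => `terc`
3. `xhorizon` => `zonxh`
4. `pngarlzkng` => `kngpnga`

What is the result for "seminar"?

nars

What's happening: move the last 3 characters to the front (rotate right by 3), then delete the last 3 characters.
On "seminar": the first step gives "narsemi", and the second then gives "nars".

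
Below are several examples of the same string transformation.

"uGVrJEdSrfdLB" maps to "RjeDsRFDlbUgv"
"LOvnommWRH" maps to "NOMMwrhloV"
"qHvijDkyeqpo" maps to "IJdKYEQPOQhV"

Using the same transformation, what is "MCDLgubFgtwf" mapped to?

lGUBfGTWFmcd

The transformation: flip the case of every letter, then move the first 3 characters to the end (rotate left by 3).
Doing the same to "MCDLgubFgtwf": "lGUBfGTWFmcd".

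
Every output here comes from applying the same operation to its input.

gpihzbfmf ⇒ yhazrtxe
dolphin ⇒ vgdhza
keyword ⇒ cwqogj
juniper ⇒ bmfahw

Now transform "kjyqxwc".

The pattern: delete the last character, then shift every letter 8 places backward in the alphabet (wrapping around).
For "kjyqxwc", step one produces "kjyqxw"; step two turns that into "cbqipo".

cbqipo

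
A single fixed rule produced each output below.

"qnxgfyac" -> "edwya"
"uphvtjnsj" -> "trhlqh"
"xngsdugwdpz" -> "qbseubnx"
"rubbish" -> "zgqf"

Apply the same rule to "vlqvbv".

tzt

Looking at the pairs, the operation is to delete the first 3 characters, then shift every letter 2 places backward in the alphabet (wrapping around).
For "vlqvbv", step one produces "vbv"; step two turns that into "tzt".
(Check on "rubbish": → "bish" → "zgqf" ✓)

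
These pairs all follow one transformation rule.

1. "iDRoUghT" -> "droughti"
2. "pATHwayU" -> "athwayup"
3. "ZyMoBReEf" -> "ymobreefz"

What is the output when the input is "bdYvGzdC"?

dyvgzdcb

Each output is the input with this applied: move the first character to the end, then convert every letter to lowercase.
For "bdYvGzdC", step one produces "dYvGzdCb"; step two turns that into "dyvgzdcb".
(Check on "iDRoUghT": → "DRoUghTi" → "droughti" ✓)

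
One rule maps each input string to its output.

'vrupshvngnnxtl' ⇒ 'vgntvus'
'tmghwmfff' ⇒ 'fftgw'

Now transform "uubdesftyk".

fyube

The transformation: keep every other character starting from the first (positions 1st, 3rd, 5th, ...), then move the first 3 characters to the end (rotate left by 3).
Starting from "uubdesftyk": after the first operation, "ubefy"; after the second, "fyube".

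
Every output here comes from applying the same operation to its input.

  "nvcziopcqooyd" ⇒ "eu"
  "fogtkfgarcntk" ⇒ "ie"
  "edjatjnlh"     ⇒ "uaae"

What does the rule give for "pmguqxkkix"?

The pattern: shift every letter 9 places backward in the alphabet (wrapping around), then keep only the vowels.
"pmguqxkkix" → "gdxlhobbzo" → "oo".

oo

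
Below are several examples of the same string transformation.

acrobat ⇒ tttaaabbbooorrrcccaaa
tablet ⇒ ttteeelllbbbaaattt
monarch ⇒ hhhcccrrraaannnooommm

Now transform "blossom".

mmmooossssssooolllbbb

Rule — reverse the string, then repeat every character 3 times.
Starting from "blossom": after the first operation, "mossolb"; after the second, "mmmooossssssooolllbbb".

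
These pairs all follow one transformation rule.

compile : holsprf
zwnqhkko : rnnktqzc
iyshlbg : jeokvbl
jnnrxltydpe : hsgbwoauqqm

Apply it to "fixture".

huxwali

The rule is to shift every letter 3 places forward in the alphabet (wrapping around), then reverse the string.
On "fixture": the first step gives "ilawxuh", and the second then gives "huxwali".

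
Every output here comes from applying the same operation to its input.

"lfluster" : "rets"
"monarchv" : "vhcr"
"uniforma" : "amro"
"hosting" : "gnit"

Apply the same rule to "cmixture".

erut

Each output is the input with this applied: reverse the string, then keep only the first 4 characters.
So "cmixture" becomes "erut".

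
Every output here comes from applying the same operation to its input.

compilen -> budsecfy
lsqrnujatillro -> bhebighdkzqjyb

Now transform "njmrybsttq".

The pattern: shift every letter 10 places backward in the alphabet (wrapping around), then move the last 3 characters to the front (rotate right by 3).
"njmrybsttq" → "dzchorijjg" → "jjgdzchori".

jjgdzchori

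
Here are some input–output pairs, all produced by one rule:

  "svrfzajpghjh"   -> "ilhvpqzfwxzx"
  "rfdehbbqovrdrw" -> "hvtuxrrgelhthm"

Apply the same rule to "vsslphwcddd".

The pattern: shift every letter 10 places backward in the alphabet (wrapping around).
On "vsslphwcddd" that produces "liibfxmsttt".

liibfxmsttt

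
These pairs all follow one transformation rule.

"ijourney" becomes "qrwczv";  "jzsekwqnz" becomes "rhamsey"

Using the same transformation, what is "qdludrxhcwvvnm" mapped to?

The pattern: delete the last 2 characters, then shift every letter 8 places forward in the alphabet (wrapping around).
For "qdludrxhcwvvnm", step one produces "qdludrxhcwvv"; step two turns that into "yltclzfpkedd".
(Check on "jzsekwqnz": → "jzsekwq" → "rhamsey" ✓)

yltclzfpkedd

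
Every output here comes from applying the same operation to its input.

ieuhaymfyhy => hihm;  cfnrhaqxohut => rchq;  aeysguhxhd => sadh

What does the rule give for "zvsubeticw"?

uzwt

Rule — keep one character in every 3, starting at position 1 (positions 1st, 4th, 7th, ...), then swap each adjacent pair of characters (1↔2, 3↔4, ...).
Starting from "zvsubeticw": after the first operation, "zutw"; after the second, "uzwt".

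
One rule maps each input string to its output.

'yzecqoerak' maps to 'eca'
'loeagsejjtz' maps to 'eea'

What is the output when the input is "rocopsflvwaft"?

Looking at the pairs, the operation is to sort the characters into reverse alphabetical order, then keep only the last 3 characters.
On "rocopsflvwaft": the first step gives "wvtsrpoolffca", and the second then gives "fca".
(Check on "yzecqoerak": → "zyrqokeeca" → "eca" ✓)

fca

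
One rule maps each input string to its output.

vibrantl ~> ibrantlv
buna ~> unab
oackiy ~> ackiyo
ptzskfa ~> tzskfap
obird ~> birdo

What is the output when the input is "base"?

aseb

What's happening: move the first character to the end.
For "base" the result is "aseb".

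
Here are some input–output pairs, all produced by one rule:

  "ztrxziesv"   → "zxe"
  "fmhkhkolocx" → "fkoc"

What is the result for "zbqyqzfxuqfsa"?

zyfqa

Each output is the input with this applied: keep one character in every 3, starting at position 1 (positions 1st, 4th, 7th, ...).
Applying that to "zbqyqzfxuqfsa" gives "zyfqa".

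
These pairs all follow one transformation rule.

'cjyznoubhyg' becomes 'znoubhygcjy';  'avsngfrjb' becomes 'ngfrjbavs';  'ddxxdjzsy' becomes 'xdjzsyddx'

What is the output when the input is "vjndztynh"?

dztynhvjn

The rule is to move the first 3 characters to the end (rotate left by 3).
Doing the same to "vjndztynh": "dztynhvjn".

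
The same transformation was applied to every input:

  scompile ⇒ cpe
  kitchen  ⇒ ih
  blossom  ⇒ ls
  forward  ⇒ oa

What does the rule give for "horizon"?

Looking at the pairs, the operation is to keep one character in every 3, starting at position 2 (positions 2nd, 5th, 8th, ...).
Applying that to "horizon" gives "oz".

oz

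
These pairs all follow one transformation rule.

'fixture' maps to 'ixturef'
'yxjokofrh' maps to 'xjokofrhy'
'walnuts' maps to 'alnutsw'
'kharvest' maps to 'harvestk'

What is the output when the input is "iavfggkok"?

In each case the input is transformed by: move the first character to the end.
"iavfggkok" → "avfggkoki".

avfggkoki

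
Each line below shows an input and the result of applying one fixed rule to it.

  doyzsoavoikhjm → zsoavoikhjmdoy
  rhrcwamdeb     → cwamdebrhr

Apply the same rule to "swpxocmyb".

Each output is the input with this applied: move the first 3 characters to the end (rotate left by 3).
For "swpxocmyb" the result is "xocmybswp".

xocmybswp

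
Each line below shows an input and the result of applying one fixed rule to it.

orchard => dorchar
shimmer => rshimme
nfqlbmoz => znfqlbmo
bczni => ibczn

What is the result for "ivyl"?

livy

Rule — move the last character to the front.
On "ivyl" that produces "livy".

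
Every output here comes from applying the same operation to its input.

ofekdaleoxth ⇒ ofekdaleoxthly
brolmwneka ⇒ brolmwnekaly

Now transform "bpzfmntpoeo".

The pattern: append "ly".
On "bpzfmntpoeo" that produces "bpzfmntpoeoly".

bpzfmntpoeoly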